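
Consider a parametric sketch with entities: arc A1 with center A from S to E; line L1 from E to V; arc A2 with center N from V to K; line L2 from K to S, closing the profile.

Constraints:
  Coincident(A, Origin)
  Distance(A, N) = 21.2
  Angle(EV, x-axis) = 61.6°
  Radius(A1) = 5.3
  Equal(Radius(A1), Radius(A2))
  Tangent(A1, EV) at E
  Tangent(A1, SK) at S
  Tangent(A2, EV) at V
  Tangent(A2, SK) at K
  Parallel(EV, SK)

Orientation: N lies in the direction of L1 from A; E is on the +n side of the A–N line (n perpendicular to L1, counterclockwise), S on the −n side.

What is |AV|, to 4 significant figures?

21.85

The slot axis is L1's direction at 61.6°, so u = (cos 61.6°, sin 61.6°) = (0.4756, 0.8796) and n = (−sin 61.6°, cos 61.6°) = (-0.8796, 0.4756). A is at the origin and N lies 21.2 along u from A, so N = 21.2·u = (10.08, 18.65). Tangency of A1 to both parallel lines with radius 5.3 puts E and S at A ± 5.3·n: E = (-4.662, 2.521), S = (4.662, -2.521). Equal radii place V and K the same way about N: V = N + 5.3·n = (5.421, 21.17), K = N − 5.3·n = (14.75, 16.13). Then |AV| = |V − A| = 21.85.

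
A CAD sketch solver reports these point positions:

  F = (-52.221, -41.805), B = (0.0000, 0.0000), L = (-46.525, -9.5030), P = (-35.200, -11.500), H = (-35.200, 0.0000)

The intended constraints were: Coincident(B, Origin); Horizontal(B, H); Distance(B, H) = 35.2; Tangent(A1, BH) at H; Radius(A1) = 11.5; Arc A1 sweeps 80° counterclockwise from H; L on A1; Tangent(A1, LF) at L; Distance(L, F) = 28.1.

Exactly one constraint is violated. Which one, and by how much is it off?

Distance(L, F) = 28.1 — off by 4.70.

B = (0.00, 0.00) ✓; B.y = 0.00, H.y = 0.00 ✓; |BH| = 35.20 ✓; ∠(PH, HB) = 90.00° ✓; |PH| = 11.50 ✓; bearing(P→L) − bearing(P→H) = 80.00° ✓; |PL| = 11.50 ✓; ∠(PL, LF) = 90.00° ✓; |LF| = 32.80 ✗.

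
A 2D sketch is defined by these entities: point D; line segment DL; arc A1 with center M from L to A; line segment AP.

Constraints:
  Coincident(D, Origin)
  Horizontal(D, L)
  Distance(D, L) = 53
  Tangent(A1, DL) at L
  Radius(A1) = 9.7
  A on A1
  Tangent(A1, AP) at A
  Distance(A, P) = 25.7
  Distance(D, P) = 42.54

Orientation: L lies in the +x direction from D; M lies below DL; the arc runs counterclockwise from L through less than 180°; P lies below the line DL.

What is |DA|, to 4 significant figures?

44.75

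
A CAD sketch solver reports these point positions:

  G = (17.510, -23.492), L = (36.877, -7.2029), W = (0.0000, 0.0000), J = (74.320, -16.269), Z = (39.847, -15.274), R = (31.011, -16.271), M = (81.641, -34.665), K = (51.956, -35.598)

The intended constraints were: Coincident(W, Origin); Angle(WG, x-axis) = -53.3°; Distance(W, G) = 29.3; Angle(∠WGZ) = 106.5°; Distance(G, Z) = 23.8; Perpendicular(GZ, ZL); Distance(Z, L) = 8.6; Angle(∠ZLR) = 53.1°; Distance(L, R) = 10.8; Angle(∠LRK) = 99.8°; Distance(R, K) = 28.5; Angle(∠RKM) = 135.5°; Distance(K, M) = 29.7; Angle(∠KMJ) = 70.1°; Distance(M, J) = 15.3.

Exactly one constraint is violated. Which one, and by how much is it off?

Distance(M, J) = 15.3 — off by 4.50.

W = (0.00, 0.00) ✓; WG at -53.30° ✓; |WG| = 29.30 ✓; ∠WGZ = 106.5° ✓; |GZ| = 23.80 ✓; ∠(GZ, ZL) = 90.00° ✓; |ZL| = 8.600 ✓; ∠ZLR = 53.10° ✓; |LR| = 10.80 ✓; ∠LRK = 99.80° ✓; |RK| = 28.50 ✓; ∠RKM = 135.5° ✓; |KM| = 29.70 ✓; ∠KMJ = 70.10° ✓; |MJ| = 19.80 ✗.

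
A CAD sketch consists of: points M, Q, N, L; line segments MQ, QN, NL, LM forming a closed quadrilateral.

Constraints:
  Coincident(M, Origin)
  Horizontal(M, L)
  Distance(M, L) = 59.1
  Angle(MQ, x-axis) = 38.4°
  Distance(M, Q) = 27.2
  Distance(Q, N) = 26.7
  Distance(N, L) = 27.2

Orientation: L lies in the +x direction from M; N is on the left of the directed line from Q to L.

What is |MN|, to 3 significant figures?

52.9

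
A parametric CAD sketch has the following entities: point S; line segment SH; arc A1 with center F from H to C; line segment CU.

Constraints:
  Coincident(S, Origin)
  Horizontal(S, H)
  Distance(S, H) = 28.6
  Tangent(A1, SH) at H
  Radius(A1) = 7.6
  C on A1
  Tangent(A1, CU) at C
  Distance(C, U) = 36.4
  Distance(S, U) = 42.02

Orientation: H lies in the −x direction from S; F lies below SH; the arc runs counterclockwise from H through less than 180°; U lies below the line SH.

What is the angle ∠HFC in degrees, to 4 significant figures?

129.6°

S is at the origin; S and H share the same y with |SH| = 28.6 and H on the −x side, so H = (-28.60, 0.000). Tangency of A1 to SH means the radius FH is perpendicular to SH, so F = H + (0, -7.6) = (-28.60, -7.600). Since FC ⟂ CU (tangency), |FU| = √(7.6² + 36.4²) = 37.18 regardless of where C sits on A1. So U lies on both circle(S, 42.02) and circle(F, 37.18); the below-SH intersection is U = (-11.25, -40.49). C is the foot of the tangent from U: C = (-34.45, -12.45).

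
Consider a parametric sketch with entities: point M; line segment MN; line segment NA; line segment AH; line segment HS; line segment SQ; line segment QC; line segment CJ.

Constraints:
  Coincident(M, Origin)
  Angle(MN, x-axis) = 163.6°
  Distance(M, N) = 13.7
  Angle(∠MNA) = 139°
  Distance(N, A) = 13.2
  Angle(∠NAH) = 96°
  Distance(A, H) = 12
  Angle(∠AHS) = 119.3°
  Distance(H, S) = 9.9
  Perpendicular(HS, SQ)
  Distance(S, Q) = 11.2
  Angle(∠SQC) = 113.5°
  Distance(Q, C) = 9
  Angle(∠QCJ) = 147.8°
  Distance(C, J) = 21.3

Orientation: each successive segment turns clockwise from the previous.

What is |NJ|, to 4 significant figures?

25.17

M is at the origin; MN runs at 163.6° with length 13.7, so N = (-13.14, 3.868). ∠MNA = 139.0° gives NA at 122.6° from the x-axis; with |NA| = 13.2, A = (-20.25, 14.99). ∠NAH = 96.0° gives AH at 38.60° from the x-axis; with |AH| = 12.0, H = (-10.88, 22.48). ∠AHS = 119.3° gives HS at -22.10° from the x-axis; with |HS| = 9.9, S = (-1.703, 18.75). The perpendicularity gives SQ at right angles to HS, so SQ runs at -112.1°; with |SQ| = 11.2, Q = (-5.917, 8.373). ∠SQC = 113.5° gives QC at -178.6° from the x-axis; with |QC| = 9.0, C = (-14.91, 8.153). ∠QCJ = 147.8° gives CJ at 149.2° from the x-axis; with |CJ| = 21.3, J = (-33.21, 19.06). Then |NJ| = |J − N| = 25.17.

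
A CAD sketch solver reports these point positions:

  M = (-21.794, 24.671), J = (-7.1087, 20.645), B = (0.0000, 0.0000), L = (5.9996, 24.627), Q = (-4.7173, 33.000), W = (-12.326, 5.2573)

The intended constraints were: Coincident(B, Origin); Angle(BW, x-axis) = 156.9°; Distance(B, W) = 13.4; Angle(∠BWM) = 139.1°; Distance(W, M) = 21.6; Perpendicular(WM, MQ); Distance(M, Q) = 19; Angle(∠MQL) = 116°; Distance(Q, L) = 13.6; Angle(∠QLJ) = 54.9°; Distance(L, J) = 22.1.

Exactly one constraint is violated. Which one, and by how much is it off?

Distance(L, J) = 22.1 — off by 8.40.

B = (0.00, 0.00) ✓; BW at 156.9° ✓; |BW| = 13.40 ✓; ∠BWM = 139.1° ✓; |WM| = 21.60 ✓; ∠(WM, MQ) = 90.00° ✓; |MQ| = 19.00 ✓; ∠MQL = 116.0° ✓; |QL| = 13.60 ✓; ∠QLJ = 54.90° ✓; |LJ| = 13.70 ✗.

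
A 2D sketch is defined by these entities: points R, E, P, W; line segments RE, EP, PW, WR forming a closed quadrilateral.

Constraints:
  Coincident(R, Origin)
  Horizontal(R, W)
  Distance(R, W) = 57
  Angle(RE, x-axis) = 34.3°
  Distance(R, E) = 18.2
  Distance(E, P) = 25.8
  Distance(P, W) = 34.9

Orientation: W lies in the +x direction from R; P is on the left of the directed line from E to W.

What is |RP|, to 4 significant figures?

43.94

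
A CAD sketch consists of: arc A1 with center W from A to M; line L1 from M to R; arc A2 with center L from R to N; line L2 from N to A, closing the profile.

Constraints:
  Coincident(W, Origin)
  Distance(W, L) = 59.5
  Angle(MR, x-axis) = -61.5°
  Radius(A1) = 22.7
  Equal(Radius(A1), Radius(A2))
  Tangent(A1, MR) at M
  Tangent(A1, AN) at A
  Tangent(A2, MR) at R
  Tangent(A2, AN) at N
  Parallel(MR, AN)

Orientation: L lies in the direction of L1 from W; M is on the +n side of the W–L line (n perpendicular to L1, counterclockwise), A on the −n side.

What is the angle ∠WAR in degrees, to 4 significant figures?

52.66°

Tangency of A1 to both parallel lines with radius 22.7 puts M and A at W ± 22.7·n: M = (19.95, 10.83), A = (-19.95, -10.83). Equal radii place R and N the same way about L: R = L + 22.7·n = (48.34, -41.46), N = L − 22.7·n = (8.442, -63.12). Then cos ∠WAR = AW·AR / (|AW||AR|), giving 52.66°.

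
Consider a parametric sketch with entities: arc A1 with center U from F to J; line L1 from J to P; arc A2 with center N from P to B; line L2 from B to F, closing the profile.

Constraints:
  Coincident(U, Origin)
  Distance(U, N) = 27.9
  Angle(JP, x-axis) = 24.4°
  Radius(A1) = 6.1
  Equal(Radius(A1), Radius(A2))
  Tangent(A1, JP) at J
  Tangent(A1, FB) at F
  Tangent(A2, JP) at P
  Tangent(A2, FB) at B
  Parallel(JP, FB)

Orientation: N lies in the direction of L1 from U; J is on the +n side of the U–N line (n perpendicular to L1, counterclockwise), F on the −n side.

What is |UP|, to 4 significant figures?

28.56

The slot axis is L1's direction at 24.4°, so u = (cos 24.4°, sin 24.4°) = (0.9107, 0.4131) and n = (−sin 24.4°, cos 24.4°) = (-0.4131, 0.9107). U is at the origin and N lies 27.9 along u from U, so N = 27.9·u = (25.41, 11.53). Tangency of A1 to both parallel lines with radius 6.1 puts J and F at U ± 6.1·n: J = (-2.520, 5.555), F = (2.520, -5.555). Equal radii place P and B the same way about N: P = N + 6.1·n = (22.89, 17.08), B = N − 6.1·n = (27.93, 5.970). Then |UP| = |P − U| = 28.56.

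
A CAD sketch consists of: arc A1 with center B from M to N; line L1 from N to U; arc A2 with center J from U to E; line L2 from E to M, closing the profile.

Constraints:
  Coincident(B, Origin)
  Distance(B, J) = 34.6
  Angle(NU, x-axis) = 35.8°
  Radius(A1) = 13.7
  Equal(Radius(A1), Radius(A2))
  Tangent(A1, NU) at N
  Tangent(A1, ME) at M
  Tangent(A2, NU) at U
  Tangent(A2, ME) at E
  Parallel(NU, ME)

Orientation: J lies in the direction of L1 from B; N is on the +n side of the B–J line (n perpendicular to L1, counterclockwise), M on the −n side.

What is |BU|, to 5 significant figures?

37.214

The slot axis is L1's direction at 35.8°, so u = (cos 35.8°, sin 35.8°) = (0.81106, 0.58496) and n = (−sin 35.8°, cos 35.8°) = (-0.58496, 0.81106). B is at the origin and J lies 34.6 along u from B, so J = 34.6·u = (28.063, 20.240). Tangency of A1 to both parallel lines with radius 13.7 puts N and M at B ± 13.7·n: N = (-8.0139, 11.112), M = (8.0139, -11.112). Equal radii place U and E the same way about J: U = J + 13.7·n = (20.049, 31.351), E = J − 13.7·n = (36.077, 9.1280). Then |BU| = |U − B| = 37.214.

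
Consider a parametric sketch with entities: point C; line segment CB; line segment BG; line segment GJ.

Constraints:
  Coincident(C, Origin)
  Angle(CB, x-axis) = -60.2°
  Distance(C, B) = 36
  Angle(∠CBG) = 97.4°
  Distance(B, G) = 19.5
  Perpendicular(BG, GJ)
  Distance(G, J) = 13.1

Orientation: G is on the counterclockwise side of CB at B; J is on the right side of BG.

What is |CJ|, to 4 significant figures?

54.44

∠CBG = 97.4°, so BG runs at -60.2° + (180° − 97.4°) = 22.40° from the x-axis; with |BG| = 19.5, G = B + 19.5·(cos 22.40°, sin 22.40°) = (35.92, -23.81). BG is perpendicular to GJ; with |GJ| = 13.1 on the right of BG, J = G + 13.1·(0.3811, -0.9245) = (40.91, -35.92). Then |CJ| = |J − C| = 54.44.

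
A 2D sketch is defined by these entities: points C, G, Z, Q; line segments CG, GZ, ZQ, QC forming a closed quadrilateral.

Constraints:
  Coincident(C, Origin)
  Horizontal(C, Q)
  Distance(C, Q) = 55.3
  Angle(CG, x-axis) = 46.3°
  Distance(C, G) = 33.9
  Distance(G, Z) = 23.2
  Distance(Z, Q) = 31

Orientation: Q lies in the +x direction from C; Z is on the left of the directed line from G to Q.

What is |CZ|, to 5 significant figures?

54.744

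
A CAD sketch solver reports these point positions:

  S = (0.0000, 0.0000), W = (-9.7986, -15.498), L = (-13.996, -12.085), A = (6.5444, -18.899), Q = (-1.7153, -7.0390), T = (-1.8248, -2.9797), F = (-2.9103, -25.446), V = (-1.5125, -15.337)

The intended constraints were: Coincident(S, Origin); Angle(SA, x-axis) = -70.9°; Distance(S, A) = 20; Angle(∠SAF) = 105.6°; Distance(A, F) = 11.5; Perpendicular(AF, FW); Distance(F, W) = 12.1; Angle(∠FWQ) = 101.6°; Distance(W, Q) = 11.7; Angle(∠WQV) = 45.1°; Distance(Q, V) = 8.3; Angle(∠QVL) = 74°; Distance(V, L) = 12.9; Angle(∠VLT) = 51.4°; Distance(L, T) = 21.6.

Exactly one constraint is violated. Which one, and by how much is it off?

Distance(L, T) = 21.6 — off by 6.40.

S = (0.00, 0.00) ✓; SA at -70.90° ✓; |SA| = 20.00 ✓; ∠SAF = 105.6° ✓; |AF| = 11.50 ✓; ∠(AF, FW) = 90.00° ✓; |FW| = 12.10 ✓; ∠FWQ = 101.6° ✓; |WQ| = 11.70 ✓; ∠WQV = 45.10° ✓; |QV| = 8.300 ✓; ∠QVL = 74.00° ✓; |VL| = 12.90 ✓; ∠VLT = 51.40° ✓; |LT| = 15.20 ✗.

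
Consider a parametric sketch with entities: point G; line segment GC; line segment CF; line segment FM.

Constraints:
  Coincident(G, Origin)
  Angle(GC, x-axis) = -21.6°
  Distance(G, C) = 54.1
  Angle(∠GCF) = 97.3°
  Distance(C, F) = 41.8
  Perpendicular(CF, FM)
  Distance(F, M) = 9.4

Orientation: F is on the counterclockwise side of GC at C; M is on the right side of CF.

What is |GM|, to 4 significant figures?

79.66

G is at the origin; GC runs at -21.6° with length 54.1, so C = 54.1·(cos -21.6°, sin -21.6°) = (50.30, -19.92). ∠GCF = 97.3°, so CF runs at -21.6° + (180° − 97.3°) = 61.10° from the x-axis; with |CF| = 41.8, F = C + 41.8·(cos 61.10°, sin 61.10°) = (70.50, 16.68). CF is perpendicular to FM; with |FM| = 9.4 on the right of CF, M = F + 9.4·(0.8755, -0.4833) = (78.73, 12.14). Then |GM| = |M − G| = 79.66.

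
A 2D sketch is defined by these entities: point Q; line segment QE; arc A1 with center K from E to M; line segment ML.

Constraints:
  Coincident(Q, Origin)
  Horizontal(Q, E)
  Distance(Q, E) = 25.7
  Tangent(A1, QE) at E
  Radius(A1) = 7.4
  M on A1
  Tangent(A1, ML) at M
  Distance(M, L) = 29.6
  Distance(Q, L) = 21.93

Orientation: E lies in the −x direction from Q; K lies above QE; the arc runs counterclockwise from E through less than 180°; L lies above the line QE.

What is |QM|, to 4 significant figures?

20.80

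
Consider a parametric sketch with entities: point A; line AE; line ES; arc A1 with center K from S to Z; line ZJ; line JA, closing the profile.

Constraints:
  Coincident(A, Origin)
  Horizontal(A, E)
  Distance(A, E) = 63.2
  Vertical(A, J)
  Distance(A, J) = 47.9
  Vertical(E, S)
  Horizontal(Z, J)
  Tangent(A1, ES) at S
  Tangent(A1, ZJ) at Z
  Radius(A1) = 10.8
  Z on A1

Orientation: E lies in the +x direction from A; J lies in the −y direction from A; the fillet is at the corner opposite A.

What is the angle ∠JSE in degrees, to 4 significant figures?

99.70°

A is at the origin; AE is horizontal with |AE| = 63.2 and E on the +x side, so E = (63.20, 0.000). A and J share the same x with |AJ| = 47.9 and J on the −y side, so J = (0.000, -47.90). The virtual corner opposite A is at (63.20, -47.90). Tangency of A1 to ES means the radius KS is perpendicular to ES and the tangent condition forces KZ to be normal to ZJ, with radius 10.8, so the center K sits 10.8 in from both sides at K = (52.40, -37.10). That places the tangent points at S = (63.20, -37.10) on ES and Z = (52.40, -47.90) on ZJ. Then cos ∠JSE = SJ·SE / (|SJ||SE|), giving 99.70°.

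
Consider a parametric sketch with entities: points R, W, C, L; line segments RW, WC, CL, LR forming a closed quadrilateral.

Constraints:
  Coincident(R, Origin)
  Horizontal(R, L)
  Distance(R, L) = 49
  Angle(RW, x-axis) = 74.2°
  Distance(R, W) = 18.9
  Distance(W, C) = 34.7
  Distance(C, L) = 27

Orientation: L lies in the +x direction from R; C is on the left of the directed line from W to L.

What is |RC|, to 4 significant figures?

46.52

R is at the origin; R and L share the same y with |RL| = 49.0 and L in +x, so L = (49.0, 0). RW runs at 74.2° with |RW| = 18.9, so W = (5.146, 18.19). C is determined by |WC| = 34.7 and |CL| = 27.0 together: it lies at the intersection of circle(W, 34.7) and circle(L, 27.0). With |WL| = 47.48, the foot of the radical line on WL is 28.74 from W and the perpendicular offset is √(34.7² − 28.74²) = 19.44. Taking the left-of-WL solution: C = (39.14, 25.14).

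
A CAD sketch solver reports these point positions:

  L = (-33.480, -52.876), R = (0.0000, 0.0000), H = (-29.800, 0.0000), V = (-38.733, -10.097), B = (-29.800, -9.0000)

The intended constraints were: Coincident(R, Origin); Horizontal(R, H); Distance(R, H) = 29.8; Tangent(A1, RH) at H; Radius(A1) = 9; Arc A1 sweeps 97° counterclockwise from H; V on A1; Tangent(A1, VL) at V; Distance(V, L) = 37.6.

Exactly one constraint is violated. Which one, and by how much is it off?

Distance(V, L) = 37.6 — off by 5.50.

R = (0.00, 0.00) ✓; R.y = 0.00, H.y = 0.00 ✓; |RH| = 29.80 ✓; ∠(BH, HR) = 90.00° ✓; |BH| = 9.000 ✓; bearing(B→V) − bearing(B→H) = 97.00° ✓; |BV| = 9.000 ✓; ∠(BV, VL) = 90.00° ✓; |VL| = 43.10 ✗.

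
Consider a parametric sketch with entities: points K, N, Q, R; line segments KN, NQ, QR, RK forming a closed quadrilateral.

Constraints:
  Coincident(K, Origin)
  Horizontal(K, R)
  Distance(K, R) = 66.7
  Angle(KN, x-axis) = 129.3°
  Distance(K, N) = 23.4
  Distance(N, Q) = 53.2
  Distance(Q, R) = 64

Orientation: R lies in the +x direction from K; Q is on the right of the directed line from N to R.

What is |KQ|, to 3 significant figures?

30.7

Checks: |NQ| = 53.20 ✓; |QR| = 64.00 ✓.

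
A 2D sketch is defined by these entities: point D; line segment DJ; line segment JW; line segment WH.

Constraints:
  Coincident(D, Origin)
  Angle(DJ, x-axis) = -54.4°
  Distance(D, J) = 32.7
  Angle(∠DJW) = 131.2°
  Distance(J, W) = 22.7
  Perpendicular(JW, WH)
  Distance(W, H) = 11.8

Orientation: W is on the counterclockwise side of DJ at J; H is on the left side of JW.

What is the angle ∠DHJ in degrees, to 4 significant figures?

43.61°

D is at the origin; DJ runs at -54.4° with length 32.7, so J = 32.7·(cos -54.4°, sin -54.4°) = (19.04, -26.59). ∠DJW = 131.2°, so JW runs at -54.4° + (180° − 131.2°) = -5.600° from the x-axis; with |JW| = 22.7, W = J + 22.7·(cos -5.600°, sin -5.600°) = (41.63, -28.80). JW ⟂ WH; with |WH| = 11.8 on the left of JW, H = W + 11.8·(0.09758, 0.9952) = (42.78, -17.06). Then cos ∠DHJ = HD·HJ / (|HD||HJ|), giving 43.61°.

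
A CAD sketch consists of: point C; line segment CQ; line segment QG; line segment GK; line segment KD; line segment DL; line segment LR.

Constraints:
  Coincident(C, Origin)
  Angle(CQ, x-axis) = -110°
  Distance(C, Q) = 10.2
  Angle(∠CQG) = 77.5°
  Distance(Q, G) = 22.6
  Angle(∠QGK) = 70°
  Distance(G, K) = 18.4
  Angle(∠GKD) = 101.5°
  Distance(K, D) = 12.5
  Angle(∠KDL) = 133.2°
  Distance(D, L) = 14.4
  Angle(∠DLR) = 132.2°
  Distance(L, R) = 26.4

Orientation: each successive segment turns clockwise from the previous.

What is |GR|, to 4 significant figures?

30.40

∠KDL = 133.2° gives DL at -87.80° from the x-axis; with |DL| = 14.4, L = (2.035, -8.831). ∠DLR = 132.2° gives LR at -135.6° from the x-axis; with |LR| = 26.4, R = (-16.83, -27.30). Then |GR| = |R − G| = 30.40.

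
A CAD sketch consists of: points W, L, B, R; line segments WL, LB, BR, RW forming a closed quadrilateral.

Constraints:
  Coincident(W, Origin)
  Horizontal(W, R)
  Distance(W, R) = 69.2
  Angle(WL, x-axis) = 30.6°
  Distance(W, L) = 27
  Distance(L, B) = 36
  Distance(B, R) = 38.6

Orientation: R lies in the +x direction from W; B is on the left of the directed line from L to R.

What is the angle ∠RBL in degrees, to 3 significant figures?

80.0°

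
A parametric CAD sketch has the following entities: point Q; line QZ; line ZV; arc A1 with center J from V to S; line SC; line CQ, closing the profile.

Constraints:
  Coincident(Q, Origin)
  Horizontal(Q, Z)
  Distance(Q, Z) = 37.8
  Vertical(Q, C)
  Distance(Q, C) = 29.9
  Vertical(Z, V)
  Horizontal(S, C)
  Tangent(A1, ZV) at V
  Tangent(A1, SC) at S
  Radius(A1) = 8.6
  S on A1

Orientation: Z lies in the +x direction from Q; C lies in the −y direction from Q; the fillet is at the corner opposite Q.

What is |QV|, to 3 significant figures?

43.4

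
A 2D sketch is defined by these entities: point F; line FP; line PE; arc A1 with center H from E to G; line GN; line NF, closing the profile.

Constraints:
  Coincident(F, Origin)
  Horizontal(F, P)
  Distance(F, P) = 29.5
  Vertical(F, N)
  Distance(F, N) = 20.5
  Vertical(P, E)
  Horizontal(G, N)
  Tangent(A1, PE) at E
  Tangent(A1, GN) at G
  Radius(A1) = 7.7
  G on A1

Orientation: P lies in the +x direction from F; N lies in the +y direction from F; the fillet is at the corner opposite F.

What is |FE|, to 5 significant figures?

32.157

The virtual corner opposite F is at (29.500, 20.500). A1 meets PE tangentially, so HE is at right angles to PE and A1 meets GN tangentially, so HG is at right angles to GN, with radius 7.7, so the center H sits 7.7 in from both sides at H = (21.800, 12.800). That places the tangent points at E = (29.500, 12.800) on PE and G = (21.800, 20.500) on GN. Then |FE| = |E − F| = 32.157.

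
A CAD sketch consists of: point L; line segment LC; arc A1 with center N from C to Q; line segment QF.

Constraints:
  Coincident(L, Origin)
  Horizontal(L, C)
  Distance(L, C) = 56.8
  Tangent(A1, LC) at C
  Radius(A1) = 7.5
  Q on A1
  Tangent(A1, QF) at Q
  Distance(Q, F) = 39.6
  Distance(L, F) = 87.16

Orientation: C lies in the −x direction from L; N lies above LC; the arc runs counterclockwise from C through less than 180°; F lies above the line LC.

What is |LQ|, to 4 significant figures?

52.40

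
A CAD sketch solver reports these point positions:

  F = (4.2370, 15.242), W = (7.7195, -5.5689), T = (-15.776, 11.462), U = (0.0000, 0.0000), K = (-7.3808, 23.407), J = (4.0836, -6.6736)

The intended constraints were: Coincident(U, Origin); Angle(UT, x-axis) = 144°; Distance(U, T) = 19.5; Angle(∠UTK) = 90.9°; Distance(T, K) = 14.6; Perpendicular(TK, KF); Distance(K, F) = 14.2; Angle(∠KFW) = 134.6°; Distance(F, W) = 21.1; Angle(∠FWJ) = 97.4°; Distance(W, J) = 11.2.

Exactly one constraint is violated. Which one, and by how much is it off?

Distance(W, J) = 11.2 — off by 7.40.

U = (0.00, 0.00) ✓; UT at 144.0° ✓; |UT| = 19.50 ✓; ∠UTK = 90.90° ✓; |TK| = 14.60 ✓; ∠(TK, KF) = 90.00° ✓; |KF| = 14.20 ✓; ∠KFW = 134.6° ✓; |FW| = 21.10 ✓; ∠FWJ = 97.40° ✓; |WJ| = 3.800 ✗.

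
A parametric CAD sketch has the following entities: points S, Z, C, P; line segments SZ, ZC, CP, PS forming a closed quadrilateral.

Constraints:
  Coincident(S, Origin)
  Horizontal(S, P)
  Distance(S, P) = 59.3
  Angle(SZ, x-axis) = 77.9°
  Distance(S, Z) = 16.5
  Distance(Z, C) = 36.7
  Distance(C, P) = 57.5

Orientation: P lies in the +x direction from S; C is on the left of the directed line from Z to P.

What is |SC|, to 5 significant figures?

52.252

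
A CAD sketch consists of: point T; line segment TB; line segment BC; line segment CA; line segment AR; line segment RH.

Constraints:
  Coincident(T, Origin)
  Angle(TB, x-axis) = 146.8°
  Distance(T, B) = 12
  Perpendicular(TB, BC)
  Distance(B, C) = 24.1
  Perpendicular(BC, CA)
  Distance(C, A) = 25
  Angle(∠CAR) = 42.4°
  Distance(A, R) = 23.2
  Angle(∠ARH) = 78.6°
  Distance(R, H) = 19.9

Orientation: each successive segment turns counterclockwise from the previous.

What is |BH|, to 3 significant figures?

25.6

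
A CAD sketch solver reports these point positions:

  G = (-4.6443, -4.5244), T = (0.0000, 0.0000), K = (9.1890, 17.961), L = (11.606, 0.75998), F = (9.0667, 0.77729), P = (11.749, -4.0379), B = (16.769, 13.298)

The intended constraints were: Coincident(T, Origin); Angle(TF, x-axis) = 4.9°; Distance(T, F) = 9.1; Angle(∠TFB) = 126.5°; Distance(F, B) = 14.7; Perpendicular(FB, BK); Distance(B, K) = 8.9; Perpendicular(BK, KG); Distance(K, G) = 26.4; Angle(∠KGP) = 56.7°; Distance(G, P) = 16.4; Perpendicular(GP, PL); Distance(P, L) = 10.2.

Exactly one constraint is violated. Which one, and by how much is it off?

Distance(P, L) = 10.2 — off by 5.40.

T = (0.00, 0.00) ✓; TF at 4.900° ✓; |TF| = 9.100 ✓; ∠TFB = 126.5° ✓; |FB| = 14.70 ✓; ∠(FB, BK) = 90.00° ✓; |BK| = 8.899 ✓; ∠(BK, KG) = 90.00° ✓; |KG| = 26.40 ✓; ∠KGP = 56.70° ✓; |GP| = 16.40 ✓; ∠(GP, PL) = 90.01° ✓; |PL| = 4.800 ✗.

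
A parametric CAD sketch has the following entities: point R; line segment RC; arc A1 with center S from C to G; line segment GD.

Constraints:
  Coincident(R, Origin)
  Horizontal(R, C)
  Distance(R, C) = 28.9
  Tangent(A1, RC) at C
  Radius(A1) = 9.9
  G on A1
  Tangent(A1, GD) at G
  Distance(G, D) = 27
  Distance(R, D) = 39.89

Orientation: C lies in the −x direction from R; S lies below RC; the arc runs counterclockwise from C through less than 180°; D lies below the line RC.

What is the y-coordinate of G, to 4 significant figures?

-16.85

R is at the origin; RC is horizontal with |RC| = 28.9 and C on the −x side, so C = (-28.90, 0.000). The tangent condition forces SC to be normal to RC, so S = C + (0, -9.9) = (-28.90, -9.900). Since SG ⟂ GD (tangency), |SD| = √(9.9² + 27.0²) = 28.76 regardless of where G sits on A1. So D lies on both circle(R, 39.89) and circle(S, 28.76); the below-RC intersection is D = (-17.01, -36.08). G is the foot of the tangent from D: G = (-35.95, -16.85).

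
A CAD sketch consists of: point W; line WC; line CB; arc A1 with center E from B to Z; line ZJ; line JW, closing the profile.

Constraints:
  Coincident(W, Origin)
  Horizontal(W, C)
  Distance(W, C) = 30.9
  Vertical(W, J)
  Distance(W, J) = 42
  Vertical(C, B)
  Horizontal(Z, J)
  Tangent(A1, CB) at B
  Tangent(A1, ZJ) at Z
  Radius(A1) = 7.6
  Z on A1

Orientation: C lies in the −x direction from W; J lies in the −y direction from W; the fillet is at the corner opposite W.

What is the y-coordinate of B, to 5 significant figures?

-34.400

The virtual corner opposite W is at (-30.900, -42.000). Tangency of A1 to CB means the radius EB is perpendicular to CB and since A1 is tangent to ZJ there, EZ ⟂ ZJ, with radius 7.6, so the center E sits 7.6 in from both sides at E = (-23.300, -34.400). That places the tangent points at B = (-30.900, -34.400) on CB and Z = (-23.300, -42.000) on ZJ. So B.y = -34.400.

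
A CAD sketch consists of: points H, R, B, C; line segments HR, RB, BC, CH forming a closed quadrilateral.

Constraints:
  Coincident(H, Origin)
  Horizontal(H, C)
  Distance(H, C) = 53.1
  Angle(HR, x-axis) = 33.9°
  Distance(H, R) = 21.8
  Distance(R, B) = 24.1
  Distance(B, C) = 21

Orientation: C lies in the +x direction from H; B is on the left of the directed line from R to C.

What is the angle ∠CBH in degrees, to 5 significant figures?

100.37°

Checks: |RB| = 24.10 ✓; |BC| = 21.00 ✓.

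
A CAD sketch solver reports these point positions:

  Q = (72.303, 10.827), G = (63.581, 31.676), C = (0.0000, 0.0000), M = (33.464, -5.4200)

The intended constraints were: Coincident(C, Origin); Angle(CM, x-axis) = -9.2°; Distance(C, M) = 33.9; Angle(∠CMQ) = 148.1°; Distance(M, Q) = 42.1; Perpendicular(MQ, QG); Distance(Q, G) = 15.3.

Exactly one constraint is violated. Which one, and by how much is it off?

Distance(Q, G) = 15.3 — off by 7.30.

C = (0.00, 0.00) ✓; CM at -9.200° ✓; |CM| = 33.90 ✓; ∠CMQ = 148.1° ✓; |MQ| = 42.10 ✓; ∠(MQ, QG) = 90.00° ✓; |QG| = 22.60 ✗.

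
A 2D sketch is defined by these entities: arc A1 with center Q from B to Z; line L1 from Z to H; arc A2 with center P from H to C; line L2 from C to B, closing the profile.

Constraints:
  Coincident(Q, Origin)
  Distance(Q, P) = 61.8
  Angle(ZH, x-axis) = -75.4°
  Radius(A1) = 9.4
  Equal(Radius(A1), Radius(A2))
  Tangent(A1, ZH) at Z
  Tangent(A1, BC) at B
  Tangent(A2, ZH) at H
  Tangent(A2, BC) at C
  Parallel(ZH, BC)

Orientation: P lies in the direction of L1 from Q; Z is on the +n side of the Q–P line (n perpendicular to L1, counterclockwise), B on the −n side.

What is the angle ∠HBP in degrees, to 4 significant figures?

8.272°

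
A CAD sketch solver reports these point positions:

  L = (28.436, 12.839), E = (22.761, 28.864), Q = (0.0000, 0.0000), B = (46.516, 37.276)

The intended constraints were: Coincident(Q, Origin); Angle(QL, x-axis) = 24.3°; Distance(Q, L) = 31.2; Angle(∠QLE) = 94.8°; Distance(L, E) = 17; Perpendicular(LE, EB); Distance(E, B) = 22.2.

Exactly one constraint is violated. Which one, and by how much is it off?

Distance(E, B) = 22.2 — off by 3.00.

Q = (0.00, 0.00) ✓; QL at 24.30° ✓; |QL| = 31.20 ✓; ∠QLE = 94.80° ✓; |LE| = 17.00 ✓; ∠(LE, EB) = 90.00° ✓; |EB| = 25.20 ✗.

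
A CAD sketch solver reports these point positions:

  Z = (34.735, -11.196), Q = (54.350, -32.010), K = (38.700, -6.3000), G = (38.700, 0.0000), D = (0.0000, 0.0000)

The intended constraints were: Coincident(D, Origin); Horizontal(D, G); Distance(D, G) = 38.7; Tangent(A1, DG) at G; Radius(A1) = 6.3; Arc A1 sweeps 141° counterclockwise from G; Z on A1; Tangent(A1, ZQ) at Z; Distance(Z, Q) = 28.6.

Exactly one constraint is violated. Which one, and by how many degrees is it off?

Tangent(A1, ZQ) at Z — off by 7.70°.

D = (0.00, 0.00) ✓; D.y = 0.00, G.y = 0.00 ✓; |DG| = 38.70 ✓; ∠(KG, GD) = 90.00° ✓; |KG| = 6.300 ✓; bearing(K→Z) − bearing(K→G) = 141.0° ✓; |KZ| = 6.300 ✓; ∠(KZ, ZQ) = 97.70° ✗; |ZQ| = 28.60 ✓.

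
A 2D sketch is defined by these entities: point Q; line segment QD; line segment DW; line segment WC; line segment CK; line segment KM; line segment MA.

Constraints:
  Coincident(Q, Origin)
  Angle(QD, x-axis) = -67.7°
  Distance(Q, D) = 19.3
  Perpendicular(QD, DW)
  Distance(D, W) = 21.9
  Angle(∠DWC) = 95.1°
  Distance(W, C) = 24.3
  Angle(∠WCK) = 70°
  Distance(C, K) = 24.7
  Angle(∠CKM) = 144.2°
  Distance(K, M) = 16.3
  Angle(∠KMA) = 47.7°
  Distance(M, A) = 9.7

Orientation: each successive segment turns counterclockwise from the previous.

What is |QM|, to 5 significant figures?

17.332

Q is at the origin; QD runs at -67.7° with length 19.3, so D = (7.3235, -17.857). QD ⟂ DW, so DW runs at 22.300°; with |DW| = 21.9, W = (27.586, -9.5465). ∠DWC = 95.1° gives WC at 107.20° from the x-axis; with |WC| = 24.3, C = (20.400, 13.667). ∠WCK = 70.0° gives CK at -142.80° from the x-axis; with |CK| = 24.7, K = (0.72560, -1.2668). ∠CKM = 144.2° gives KM at -107.00° from the x-axis; with |KM| = 16.3, M = (-4.0401, -16.855). Then |QM| = |M − Q| = 17.332.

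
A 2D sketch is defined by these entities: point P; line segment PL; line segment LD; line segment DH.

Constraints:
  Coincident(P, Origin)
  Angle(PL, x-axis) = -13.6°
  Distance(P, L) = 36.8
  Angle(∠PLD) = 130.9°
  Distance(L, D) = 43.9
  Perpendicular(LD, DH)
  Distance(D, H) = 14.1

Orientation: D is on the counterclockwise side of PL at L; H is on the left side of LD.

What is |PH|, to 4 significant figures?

69.36

P is at the origin; PL runs at -13.6° with length 36.8, so L = 36.8·(cos -13.6°, sin -13.6°) = (35.77, -8.653). ∠PLD = 130.9°, so LD runs at -13.6° + (180° − 130.9°) = 35.50° from the x-axis; with |LD| = 43.9, D = L + 43.9·(cos 35.50°, sin 35.50°) = (71.51, 16.84). The perpendicularity gives DH at right angles to LD; with |DH| = 14.1 on the left of LD, H = D + 14.1·(-0.5807, 0.8141) = (63.32, 28.32). Then |PH| = |H − P| = 69.36.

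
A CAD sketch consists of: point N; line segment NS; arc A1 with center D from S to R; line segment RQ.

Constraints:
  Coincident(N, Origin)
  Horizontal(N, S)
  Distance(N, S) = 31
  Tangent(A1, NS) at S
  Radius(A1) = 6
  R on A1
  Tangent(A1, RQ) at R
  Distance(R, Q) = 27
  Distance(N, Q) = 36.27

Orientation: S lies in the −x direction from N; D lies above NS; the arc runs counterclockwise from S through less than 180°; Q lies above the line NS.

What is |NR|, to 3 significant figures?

25.6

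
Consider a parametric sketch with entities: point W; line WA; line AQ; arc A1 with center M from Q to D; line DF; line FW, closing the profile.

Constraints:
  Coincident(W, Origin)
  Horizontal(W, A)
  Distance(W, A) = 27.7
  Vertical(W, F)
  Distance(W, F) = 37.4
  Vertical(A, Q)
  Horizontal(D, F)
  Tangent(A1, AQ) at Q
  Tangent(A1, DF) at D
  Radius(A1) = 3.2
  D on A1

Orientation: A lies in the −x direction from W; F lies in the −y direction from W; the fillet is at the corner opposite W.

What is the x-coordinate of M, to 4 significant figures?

-24.50

W is at the origin; WA is horizontal with |WA| = 27.7 and A on the −x side, so A = (-27.70, 0.000). WF is vertical with |WF| = 37.4 and F on the −y side, so F = (0.000, -37.40). The virtual corner opposite W is at (-27.70, -37.40). The tangent condition forces MQ to be normal to AQ and since A1 is tangent to DF there, MD ⟂ DF, with radius 3.2, so the center M sits 3.2 in from both sides at M = (-24.50, -34.20). So M.x = -24.50.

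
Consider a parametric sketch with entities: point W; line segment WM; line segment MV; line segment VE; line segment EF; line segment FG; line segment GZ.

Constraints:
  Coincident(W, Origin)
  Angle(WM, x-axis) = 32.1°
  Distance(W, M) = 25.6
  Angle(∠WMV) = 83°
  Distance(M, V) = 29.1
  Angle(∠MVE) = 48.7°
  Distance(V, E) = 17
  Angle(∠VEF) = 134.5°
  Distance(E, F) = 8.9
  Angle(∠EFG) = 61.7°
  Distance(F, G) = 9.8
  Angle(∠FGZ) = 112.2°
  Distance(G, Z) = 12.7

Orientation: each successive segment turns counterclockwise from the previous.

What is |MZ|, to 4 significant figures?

26.32

W is at the origin; WM runs at 32.1° with length 25.6, so M = (21.69, 13.60). ∠WMV = 83.0° gives MV at 129.1° from the x-axis; with |MV| = 29.1, V = (3.334, 36.19). ∠MVE = 48.7° gives VE at -99.60° from the x-axis; with |VE| = 17.0, E = (0.4986, 19.42). ∠VEF = 134.5° gives EF at -54.10° from the x-axis; with |EF| = 8.9, F = (5.717, 12.22). ∠EFG = 61.7° gives FG at 64.20° from the x-axis; with |FG| = 9.8, G = (9.983, 21.04). ∠FGZ = 112.2° gives GZ at 132.0° from the x-axis; with |GZ| = 12.7, Z = (1.485, 30.48). Then |MZ| = |Z − M| = 26.32.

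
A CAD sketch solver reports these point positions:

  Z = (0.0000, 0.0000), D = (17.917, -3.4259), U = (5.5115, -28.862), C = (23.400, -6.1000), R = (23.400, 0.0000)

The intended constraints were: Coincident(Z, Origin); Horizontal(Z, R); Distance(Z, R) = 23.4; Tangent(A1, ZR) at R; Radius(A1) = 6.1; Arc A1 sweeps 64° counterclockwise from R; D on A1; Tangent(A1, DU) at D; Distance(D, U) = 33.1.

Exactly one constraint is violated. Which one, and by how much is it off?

Distance(D, U) = 33.1 — off by 4.80.

Z = (0.00, 0.00) ✓; Z.y = 0.00, R.y = 0.00 ✓; |ZR| = 23.40 ✓; ∠(CR, RZ) = 90.00° ✓; |CR| = 6.100 ✓; bearing(C→D) − bearing(C→R) = 64.00° ✓; |CD| = 6.100 ✓; ∠(CD, DU) = 90.00° ✓; |DU| = 28.30 ✗.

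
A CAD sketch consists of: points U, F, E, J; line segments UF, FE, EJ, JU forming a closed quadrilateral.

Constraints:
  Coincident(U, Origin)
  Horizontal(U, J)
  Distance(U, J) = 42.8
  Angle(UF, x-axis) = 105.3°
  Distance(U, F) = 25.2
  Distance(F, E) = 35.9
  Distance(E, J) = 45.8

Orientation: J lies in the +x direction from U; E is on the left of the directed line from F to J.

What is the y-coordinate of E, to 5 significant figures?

42.019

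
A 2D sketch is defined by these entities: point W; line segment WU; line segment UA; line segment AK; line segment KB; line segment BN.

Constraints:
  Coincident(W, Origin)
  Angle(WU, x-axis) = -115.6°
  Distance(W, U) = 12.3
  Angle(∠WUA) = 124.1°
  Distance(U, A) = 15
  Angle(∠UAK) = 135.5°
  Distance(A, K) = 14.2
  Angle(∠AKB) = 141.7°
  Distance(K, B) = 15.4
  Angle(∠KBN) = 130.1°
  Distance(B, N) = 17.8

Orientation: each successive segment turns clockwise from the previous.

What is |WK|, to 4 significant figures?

32.02

∠WUA = 124.1° gives UA at -171.5° from the x-axis; with |UA| = 15.0, A = (-20.15, -13.31). ∠UAK = 135.5° gives AK at 144.0° from the x-axis; with |AK| = 14.2, K = (-31.64, -4.963). Then |WK| = |K − W| = 32.02.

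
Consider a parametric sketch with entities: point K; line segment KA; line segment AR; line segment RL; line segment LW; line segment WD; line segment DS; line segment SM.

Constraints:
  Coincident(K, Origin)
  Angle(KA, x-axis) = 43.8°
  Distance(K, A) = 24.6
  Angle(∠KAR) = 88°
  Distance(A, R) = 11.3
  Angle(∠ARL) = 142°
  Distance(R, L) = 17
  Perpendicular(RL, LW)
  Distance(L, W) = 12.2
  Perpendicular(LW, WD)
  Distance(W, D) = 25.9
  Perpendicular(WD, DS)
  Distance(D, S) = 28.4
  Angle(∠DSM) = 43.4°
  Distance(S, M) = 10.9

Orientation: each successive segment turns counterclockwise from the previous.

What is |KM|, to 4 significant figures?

35.08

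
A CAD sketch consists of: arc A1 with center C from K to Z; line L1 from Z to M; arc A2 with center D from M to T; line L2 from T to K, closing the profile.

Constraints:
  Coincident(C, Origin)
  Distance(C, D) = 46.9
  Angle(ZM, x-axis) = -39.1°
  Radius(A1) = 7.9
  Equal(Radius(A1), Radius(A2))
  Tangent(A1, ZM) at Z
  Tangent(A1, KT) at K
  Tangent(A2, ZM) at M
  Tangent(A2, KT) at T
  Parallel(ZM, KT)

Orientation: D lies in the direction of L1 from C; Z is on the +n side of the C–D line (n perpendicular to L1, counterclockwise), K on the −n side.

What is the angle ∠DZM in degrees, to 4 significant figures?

9.561°

The slot axis is L1's direction at -39.1°, so u = (cos -39.1°, sin -39.1°) = (0.7760, -0.6307) and n = (−sin -39.1°, cos -39.1°) = (0.6307, 0.7760). C is at the origin and D lies 46.9 along u from C, so D = 46.9·u = (36.40, -29.58). Tangency of A1 to both parallel lines with radius 7.9 puts Z and K at C ± 7.9·n: Z = (4.982, 6.131), K = (-4.982, -6.131). Equal radii place M and T the same way about D: M = D + 7.9·n = (41.38, -23.45), T = D − 7.9·n = (31.41, -35.71). Then cos ∠DZM = ZD·ZM / (|ZD||ZM|), giving 9.561°.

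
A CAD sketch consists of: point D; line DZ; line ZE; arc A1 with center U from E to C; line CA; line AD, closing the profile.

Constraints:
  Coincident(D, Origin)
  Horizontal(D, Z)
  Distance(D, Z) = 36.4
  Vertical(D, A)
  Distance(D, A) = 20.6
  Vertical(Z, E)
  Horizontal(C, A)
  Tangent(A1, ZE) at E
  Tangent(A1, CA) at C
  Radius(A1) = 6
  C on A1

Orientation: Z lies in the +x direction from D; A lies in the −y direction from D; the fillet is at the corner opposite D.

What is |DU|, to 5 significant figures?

33.724

DA is vertical with |DA| = 20.6 and A on the −y side, so A = (0.0000, -20.600). The virtual corner opposite D is at (36.400, -20.600). A1 meets ZE tangentially, so UE is at right angles to ZE and A1 meets CA tangentially, so UC is at right angles to CA, with radius 6.0, so the center U sits 6.0 in from both sides at U = (30.400, -14.600). Then |DU| = |U − D| = 33.724.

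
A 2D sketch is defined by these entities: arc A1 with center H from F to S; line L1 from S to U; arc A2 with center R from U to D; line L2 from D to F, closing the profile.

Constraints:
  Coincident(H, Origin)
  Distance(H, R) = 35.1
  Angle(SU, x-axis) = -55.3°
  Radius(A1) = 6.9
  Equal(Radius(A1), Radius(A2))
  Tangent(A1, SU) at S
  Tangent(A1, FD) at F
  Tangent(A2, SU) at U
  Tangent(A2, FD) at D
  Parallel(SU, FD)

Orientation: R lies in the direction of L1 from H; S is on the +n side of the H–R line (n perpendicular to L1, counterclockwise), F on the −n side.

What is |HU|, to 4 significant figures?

35.77

The slot axis is L1's direction at -55.3°, so u = (cos -55.3°, sin -55.3°) = (0.5693, -0.8221) and n = (−sin -55.3°, cos -55.3°) = (0.8221, 0.5693). H is at the origin and R lies 35.1 along u from H, so R = 35.1·u = (19.98, -28.86). Tangency of A1 to both parallel lines with radius 6.9 puts S and F at H ± 6.9·n: S = (5.673, 3.928), F = (-5.673, -3.928). Equal radii place U and D the same way about R: U = R + 6.9·n = (25.65, -24.93), D = R − 6.9·n = (14.31, -32.79). Then |HU| = |U − H| = 35.77.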